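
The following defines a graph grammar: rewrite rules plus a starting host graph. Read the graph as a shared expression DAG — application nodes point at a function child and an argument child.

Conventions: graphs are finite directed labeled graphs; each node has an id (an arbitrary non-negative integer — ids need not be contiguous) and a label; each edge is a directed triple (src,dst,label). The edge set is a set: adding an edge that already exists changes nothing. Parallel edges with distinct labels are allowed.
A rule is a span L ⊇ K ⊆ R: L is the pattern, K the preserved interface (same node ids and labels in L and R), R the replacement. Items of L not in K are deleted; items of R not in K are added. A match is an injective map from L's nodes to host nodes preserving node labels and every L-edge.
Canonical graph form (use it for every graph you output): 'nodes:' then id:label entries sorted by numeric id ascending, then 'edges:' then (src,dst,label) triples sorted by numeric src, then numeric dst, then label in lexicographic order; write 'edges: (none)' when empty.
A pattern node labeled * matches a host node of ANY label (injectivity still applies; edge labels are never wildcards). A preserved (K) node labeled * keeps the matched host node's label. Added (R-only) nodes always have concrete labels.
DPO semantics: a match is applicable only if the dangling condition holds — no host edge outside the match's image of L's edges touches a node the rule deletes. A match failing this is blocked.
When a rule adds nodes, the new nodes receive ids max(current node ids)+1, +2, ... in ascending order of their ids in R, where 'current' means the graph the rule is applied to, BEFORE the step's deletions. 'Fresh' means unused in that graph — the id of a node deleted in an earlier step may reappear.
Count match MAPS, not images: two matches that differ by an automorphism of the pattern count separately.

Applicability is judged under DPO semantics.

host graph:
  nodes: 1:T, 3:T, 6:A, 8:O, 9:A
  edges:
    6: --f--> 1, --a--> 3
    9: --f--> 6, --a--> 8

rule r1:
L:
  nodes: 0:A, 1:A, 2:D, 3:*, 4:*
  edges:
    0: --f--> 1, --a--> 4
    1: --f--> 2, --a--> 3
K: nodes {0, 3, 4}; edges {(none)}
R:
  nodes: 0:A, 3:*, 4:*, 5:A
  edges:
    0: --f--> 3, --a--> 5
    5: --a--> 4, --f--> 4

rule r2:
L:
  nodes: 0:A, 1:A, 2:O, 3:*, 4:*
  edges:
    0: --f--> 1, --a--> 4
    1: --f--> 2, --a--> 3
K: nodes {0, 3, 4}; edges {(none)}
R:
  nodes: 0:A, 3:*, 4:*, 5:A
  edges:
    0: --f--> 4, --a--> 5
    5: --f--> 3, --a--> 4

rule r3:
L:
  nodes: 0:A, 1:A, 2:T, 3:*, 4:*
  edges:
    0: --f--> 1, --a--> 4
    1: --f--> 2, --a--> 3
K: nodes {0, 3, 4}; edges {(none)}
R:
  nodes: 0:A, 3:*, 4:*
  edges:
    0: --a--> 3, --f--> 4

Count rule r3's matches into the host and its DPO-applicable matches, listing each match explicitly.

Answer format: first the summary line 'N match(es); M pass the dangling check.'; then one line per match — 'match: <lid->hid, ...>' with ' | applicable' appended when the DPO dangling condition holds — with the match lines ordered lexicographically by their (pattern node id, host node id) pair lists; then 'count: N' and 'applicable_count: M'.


1 match(es); 1 pass the dangling check.
match: 0->9, 1->6, 2->1, 3->3, 4->8 | applicable
count: 1
applicable_count: 1


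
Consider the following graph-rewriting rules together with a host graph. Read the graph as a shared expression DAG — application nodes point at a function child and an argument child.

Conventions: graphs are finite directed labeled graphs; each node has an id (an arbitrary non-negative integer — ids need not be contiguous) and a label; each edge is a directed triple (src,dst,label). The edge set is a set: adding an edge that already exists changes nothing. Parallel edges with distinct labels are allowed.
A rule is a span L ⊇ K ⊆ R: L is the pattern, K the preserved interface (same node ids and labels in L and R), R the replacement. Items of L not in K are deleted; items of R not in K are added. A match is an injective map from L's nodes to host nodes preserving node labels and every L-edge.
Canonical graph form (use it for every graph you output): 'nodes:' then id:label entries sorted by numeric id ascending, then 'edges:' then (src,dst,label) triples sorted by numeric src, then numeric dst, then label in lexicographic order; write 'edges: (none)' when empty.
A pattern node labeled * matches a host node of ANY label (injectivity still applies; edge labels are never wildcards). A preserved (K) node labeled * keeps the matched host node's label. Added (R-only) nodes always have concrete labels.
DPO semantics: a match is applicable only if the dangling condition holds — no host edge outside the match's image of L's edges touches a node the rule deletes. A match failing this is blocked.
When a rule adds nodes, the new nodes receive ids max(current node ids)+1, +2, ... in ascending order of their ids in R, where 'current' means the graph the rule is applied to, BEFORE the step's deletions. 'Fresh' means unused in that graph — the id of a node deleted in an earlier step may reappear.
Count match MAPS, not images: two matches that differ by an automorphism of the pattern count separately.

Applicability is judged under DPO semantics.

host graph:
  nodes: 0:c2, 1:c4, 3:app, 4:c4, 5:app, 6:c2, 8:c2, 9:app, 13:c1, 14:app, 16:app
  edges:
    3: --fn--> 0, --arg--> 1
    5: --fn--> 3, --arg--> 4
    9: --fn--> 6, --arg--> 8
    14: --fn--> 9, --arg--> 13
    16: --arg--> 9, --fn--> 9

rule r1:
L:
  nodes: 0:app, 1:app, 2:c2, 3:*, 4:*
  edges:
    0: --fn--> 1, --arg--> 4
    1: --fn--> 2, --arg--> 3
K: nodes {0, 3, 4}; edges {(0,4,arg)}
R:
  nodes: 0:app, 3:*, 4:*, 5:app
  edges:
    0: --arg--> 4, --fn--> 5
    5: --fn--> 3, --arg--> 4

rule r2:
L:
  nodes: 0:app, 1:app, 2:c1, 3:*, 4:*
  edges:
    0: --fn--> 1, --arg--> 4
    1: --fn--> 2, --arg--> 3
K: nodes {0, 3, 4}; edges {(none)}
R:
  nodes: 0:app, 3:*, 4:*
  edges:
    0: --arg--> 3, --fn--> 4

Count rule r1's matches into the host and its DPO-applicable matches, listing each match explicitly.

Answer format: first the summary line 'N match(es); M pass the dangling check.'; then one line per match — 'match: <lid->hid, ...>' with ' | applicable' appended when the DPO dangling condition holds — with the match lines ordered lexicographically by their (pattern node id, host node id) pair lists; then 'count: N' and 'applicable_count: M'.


2 match(es); 1 pass the dangling check.
match: 0->5, 1->3, 2->0, 3->1, 4->4 | applicable
match: 0->14, 1->9, 2->6, 3->8, 4->13
count: 2
applicable_count: 1


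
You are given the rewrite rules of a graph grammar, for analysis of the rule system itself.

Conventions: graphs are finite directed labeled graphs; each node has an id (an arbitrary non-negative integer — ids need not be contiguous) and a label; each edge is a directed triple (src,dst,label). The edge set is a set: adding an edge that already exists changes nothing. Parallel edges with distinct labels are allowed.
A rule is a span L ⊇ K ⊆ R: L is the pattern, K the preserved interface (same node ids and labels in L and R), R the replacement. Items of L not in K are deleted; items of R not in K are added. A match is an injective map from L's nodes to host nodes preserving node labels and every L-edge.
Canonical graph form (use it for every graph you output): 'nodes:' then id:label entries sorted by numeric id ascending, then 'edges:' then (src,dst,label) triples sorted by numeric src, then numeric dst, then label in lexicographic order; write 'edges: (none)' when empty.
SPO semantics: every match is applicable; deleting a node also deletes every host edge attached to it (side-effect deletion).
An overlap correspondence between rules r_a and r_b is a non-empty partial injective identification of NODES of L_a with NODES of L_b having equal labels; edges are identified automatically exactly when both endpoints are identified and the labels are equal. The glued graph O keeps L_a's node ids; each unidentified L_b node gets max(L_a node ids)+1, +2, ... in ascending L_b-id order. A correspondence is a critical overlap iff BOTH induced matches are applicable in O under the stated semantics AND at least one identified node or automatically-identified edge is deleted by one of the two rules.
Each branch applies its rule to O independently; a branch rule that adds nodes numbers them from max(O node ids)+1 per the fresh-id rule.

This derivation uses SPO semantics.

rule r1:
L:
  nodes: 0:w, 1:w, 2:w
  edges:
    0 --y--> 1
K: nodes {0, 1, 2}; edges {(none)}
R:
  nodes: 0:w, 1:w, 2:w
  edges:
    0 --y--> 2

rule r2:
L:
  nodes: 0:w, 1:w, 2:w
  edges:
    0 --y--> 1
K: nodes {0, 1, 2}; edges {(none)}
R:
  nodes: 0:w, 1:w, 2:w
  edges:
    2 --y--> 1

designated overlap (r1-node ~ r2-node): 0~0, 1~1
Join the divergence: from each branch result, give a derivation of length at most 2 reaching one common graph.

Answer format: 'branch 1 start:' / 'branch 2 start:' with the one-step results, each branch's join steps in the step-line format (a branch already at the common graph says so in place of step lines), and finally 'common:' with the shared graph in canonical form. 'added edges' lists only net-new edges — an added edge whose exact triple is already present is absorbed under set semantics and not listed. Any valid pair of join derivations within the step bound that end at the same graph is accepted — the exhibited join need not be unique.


branch 1 start:
nodes: 0:w, 1:w, 2:w, 3:w
edges: (0,2,y)
branch 2 start:
nodes: 0:w, 1:w, 2:w, 3:w
edges: (3,1,y)
branch 1 step 1: rule r1; match: 0->0, 1->2, 2->1; deleted nodes (none); deleted edges (0,2,y); added nodes (none); added edges (0,1,y); result: nodes: 0:w, 1:w, 2:w, 3:w edges: (0,1,y)
branch 2 step 1: rule r2; match: 0->3, 1->1, 2->0; deleted nodes (none); deleted edges (3,1,y); added nodes (none); added edges (0,1,y); result: nodes: 0:w, 1:w, 2:w, 3:w edges: (0,1,y)
common:
nodes: 0:w, 1:w, 2:w, 3:w
edges: (0,1,y)


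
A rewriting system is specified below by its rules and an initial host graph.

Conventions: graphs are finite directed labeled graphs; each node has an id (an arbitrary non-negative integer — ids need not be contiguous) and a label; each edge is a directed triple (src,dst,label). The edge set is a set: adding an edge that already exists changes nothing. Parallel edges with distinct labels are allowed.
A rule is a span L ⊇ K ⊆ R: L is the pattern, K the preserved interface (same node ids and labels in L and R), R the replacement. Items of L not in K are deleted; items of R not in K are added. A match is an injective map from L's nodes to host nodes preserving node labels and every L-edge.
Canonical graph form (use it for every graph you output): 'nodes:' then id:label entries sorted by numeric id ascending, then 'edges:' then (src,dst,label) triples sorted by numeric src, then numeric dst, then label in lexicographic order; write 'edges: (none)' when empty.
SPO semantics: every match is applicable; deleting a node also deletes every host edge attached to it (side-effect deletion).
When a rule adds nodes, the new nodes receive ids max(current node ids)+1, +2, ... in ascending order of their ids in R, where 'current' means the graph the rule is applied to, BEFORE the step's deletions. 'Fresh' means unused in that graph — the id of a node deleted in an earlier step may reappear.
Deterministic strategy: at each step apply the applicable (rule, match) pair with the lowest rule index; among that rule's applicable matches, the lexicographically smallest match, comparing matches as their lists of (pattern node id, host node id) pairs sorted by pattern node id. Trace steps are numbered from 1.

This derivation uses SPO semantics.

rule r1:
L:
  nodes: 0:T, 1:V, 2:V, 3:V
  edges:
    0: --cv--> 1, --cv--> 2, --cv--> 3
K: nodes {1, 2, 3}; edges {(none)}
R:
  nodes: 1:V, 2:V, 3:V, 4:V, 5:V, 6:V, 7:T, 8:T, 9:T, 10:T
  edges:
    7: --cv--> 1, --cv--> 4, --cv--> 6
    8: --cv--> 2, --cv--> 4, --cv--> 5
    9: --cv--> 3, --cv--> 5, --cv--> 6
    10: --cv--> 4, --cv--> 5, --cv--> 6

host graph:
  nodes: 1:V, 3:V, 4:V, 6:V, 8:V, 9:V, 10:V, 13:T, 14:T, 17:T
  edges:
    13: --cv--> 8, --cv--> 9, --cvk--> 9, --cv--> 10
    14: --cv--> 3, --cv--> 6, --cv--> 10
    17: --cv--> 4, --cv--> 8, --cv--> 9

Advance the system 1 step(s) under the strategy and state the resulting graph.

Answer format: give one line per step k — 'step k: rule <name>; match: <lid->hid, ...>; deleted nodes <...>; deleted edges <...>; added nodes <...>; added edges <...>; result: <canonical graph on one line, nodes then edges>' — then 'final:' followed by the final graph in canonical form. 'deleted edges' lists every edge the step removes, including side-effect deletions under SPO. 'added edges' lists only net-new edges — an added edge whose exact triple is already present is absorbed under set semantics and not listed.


step 1: rule r1; match: 0->13, 1->8, 2->9, 3->10; deleted nodes 13; deleted edges (13,8,cv); (13,9,cv); (13,9,cvk); (13,10,cv); added nodes 18, 19, 20, 21, 22, 23, 24; added edges (21,8,cv); (21,18,cv); (21,20,cv); (22,9,cv); (22,18,cv); (22,19,cv); (23,10,cv); (23,19,cv); (23,20,cv); (24,18,cv); (24,19,cv); (24,20,cv); result: nodes: 1:V, 3:V, 4:V, 6:V, 8:V, 9:V, 10:V, 14:T, 17:T, 18:V, 19:V, 20:V, 21:T, 22:T, 23:T, 24:T edges: (14,3,cv); (14,6,cv); (14,10,cv); (17,4,cv); (17,8,cv); (17,9,cv); (21,8,cv); (21,18,cv); (21,20,cv); (22,9,cv); (22,18,cv); (22,19,cv); (23,10,cv); (23,19,cv); (23,20,cv); (24,18,cv); (24,19,cv); (24,20,cv)
final:
nodes: 1:V, 3:V, 4:V, 6:V, 8:V, 9:V, 10:V, 14:T, 17:T, 18:V, 19:V, 20:V, 21:T, 22:T, 23:T, 24:T
edges: (14,3,cv); (14,6,cv); (14,10,cv); (17,4,cv); (17,8,cv); (17,9,cv); (21,8,cv); (21,18,cv); (21,20,cv); (22,9,cv); (22,18,cv); (22,19,cv); (23,10,cv); (23,19,cv); (23,20,cv); (24,18,cv); (24,19,cv); (24,20,cv)


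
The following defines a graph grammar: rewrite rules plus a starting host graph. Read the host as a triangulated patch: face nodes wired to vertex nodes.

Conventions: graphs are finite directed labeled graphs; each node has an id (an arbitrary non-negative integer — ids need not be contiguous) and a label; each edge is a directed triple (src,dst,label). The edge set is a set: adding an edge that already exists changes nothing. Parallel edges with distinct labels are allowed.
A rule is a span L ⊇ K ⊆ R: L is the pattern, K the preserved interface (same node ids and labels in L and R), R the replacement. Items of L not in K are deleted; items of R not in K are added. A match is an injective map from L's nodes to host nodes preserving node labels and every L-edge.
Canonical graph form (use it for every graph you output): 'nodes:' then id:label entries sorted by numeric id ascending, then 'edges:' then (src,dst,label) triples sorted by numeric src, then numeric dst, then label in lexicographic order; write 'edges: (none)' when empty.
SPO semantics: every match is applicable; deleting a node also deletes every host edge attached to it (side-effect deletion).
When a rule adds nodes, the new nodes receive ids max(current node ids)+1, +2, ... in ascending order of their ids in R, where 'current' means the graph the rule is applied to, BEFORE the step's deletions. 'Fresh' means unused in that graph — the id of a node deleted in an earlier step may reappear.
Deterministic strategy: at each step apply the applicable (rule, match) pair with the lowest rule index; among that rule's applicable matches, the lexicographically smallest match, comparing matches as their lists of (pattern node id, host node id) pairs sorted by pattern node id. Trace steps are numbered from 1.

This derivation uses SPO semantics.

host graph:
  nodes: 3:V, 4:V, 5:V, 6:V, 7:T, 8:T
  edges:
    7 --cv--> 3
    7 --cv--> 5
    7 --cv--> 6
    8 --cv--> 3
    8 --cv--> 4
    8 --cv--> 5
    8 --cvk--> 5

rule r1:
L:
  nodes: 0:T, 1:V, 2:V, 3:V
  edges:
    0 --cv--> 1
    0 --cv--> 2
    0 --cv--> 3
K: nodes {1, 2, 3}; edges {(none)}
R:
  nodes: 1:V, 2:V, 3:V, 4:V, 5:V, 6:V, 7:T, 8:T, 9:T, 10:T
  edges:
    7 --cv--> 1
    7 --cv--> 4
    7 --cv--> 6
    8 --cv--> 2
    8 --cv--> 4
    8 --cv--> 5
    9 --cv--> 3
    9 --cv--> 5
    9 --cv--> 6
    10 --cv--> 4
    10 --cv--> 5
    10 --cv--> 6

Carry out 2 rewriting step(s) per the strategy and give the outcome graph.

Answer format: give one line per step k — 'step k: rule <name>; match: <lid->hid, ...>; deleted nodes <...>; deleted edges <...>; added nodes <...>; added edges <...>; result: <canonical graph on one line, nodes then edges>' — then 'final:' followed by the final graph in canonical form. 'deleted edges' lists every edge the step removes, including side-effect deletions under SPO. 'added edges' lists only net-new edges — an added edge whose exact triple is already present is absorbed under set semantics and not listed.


step 1: rule r1; match: 0->7, 1->3, 2->5, 3->6; deleted nodes 7; deleted edges (7,3,cv); (7,5,cv); (7,6,cv); added nodes 9, 10, 11, 12, 13, 14, 15; added edges (12,3,cv); (12,9,cv); (12,11,cv); (13,5,cv); (13,9,cv); (13,10,cv); (14,6,cv); (14,10,cv); (14,11,cv); (15,9,cv); (15,10,cv); (15,11,cv); result: nodes: 3:V, 4:V, 5:V, 6:V, 8:T, 9:V, 10:V, 11:V, 12:T, 13:T, 14:T, 15:T edges: (8,3,cv); (8,4,cv); (8,5,cv); (8,5,cvk); (12,3,cv); (12,9,cv); (12,11,cv); (13,5,cv); (13,9,cv); (13,10,cv); (14,6,cv); (14,10,cv); (14,11,cv); (15,9,cv); (15,10,cv); (15,11,cv)
step 2: rule r1; match: 0->8, 1->3, 2->4, 3->5; deleted nodes 8; deleted edges (8,3,cv); (8,4,cv); (8,5,cv); (8,5,cvk); added nodes 16, 17, 18, 19, 20, 21, 22; added edges (19,3,cv); (19,16,cv); (19,18,cv); (20,4,cv); (20,16,cv); (20,17,cv); (21,5,cv); (21,17,cv); (21,18,cv); (22,16,cv); (22,17,cv); (22,18,cv); result: nodes: 3:V, 4:V, 5:V, 6:V, 9:V, 10:V, 11:V, 12:T, 13:T, 14:T, 15:T, 16:V, 17:V, 18:V, 19:T, 20:T, 21:T, 22:T edges: (12,3,cv); (12,9,cv); (12,11,cv); (13,5,cv); (13,9,cv); (13,10,cv); (14,6,cv); (14,10,cv); (14,11,cv); (15,9,cv); (15,10,cv); (15,11,cv); (19,3,cv); (19,16,cv); (19,18,cv); (20,4,cv); (20,16,cv); (20,17,cv); (21,5,cv); (21,17,cv); (21,18,cv); (22,16,cv); (22,17,cv); (22,18,cv)
final:
nodes: 3:V, 4:V, 5:V, 6:V, 9:V, 10:V, 11:V, 12:T, 13:T, 14:T, 15:T, 16:V, 17:V, 18:V, 19:T, 20:T, 21:T, 22:T
edges: (12,3,cv); (12,9,cv); (12,11,cv); (13,5,cv); (13,9,cv); (13,10,cv); (14,6,cv); (14,10,cv); (14,11,cv); (15,9,cv); (15,10,cv); (15,11,cv); (19,3,cv); (19,16,cv); (19,18,cv); (20,4,cv); (20,16,cv); (20,17,cv); (21,5,cv); (21,17,cv); (21,18,cv); (22,16,cv); (22,17,cv); (22,18,cv)


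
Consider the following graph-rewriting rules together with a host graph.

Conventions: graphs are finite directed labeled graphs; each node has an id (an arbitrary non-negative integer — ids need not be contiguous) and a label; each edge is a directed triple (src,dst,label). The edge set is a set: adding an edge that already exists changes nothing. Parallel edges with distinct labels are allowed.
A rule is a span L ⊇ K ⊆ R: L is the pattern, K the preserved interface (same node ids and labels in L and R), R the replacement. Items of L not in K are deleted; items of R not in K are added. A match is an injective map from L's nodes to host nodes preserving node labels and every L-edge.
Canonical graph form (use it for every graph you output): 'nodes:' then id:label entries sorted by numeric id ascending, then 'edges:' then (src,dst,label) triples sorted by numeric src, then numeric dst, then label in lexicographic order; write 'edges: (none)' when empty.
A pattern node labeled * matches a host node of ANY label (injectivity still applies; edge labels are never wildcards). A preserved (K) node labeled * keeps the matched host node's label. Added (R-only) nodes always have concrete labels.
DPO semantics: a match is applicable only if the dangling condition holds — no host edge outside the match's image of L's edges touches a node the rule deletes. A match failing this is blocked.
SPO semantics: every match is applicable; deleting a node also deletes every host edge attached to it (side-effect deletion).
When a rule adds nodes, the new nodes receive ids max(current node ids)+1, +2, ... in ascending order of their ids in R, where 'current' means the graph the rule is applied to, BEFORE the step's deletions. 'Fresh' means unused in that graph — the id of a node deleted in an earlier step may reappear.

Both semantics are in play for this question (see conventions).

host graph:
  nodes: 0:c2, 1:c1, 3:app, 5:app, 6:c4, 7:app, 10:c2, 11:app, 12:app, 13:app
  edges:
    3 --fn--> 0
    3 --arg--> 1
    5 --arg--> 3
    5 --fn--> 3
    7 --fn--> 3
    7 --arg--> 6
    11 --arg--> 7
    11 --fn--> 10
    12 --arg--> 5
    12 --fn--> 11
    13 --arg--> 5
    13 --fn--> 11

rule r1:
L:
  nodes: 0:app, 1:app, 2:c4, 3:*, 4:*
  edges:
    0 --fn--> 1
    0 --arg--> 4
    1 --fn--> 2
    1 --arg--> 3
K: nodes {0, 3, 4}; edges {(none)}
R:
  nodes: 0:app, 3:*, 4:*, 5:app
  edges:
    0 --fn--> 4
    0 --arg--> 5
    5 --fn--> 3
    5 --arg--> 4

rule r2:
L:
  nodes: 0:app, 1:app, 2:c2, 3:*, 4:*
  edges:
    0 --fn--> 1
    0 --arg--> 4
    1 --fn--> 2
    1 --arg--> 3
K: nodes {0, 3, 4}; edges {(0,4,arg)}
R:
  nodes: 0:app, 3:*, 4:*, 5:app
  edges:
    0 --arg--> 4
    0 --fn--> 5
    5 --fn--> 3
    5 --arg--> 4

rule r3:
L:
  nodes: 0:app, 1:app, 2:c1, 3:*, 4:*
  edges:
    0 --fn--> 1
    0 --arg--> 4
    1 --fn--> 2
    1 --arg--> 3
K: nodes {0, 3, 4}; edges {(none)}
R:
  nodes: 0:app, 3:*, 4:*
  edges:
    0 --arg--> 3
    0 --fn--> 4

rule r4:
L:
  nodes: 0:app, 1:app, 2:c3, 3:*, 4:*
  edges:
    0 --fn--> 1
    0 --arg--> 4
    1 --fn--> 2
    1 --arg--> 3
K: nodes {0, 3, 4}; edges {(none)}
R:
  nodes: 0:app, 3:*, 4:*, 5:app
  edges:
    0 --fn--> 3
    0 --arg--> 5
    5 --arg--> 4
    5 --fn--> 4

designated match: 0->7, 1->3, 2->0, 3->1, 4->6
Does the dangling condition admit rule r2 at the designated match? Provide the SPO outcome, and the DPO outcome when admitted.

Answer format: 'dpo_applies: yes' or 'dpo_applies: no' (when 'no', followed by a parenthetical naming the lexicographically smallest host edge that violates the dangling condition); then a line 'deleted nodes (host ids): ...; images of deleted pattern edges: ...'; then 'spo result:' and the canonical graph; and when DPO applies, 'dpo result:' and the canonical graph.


dpo_applies: no
(the rule deletes node 3, which keeps host edge (5,3,arg) outside the match image — the dangling condition fails, DPO blocks; SPO proceeds and side-deletes such edges)
deleted nodes (host ids): 0, 3; images of deleted pattern edges: (3,0,fn); (3,1,arg); (7,3,fn)
spo result:
nodes: 1:c1, 5:app, 6:c4, 7:app, 10:c2, 11:app, 12:app, 13:app, 14:app
edges: (7,6,arg); (7,14,fn); (11,7,arg); (11,10,fn); (12,5,arg); (12,11,fn); (13,5,arg); (13,11,fn); (14,1,fn); (14,6,arg)


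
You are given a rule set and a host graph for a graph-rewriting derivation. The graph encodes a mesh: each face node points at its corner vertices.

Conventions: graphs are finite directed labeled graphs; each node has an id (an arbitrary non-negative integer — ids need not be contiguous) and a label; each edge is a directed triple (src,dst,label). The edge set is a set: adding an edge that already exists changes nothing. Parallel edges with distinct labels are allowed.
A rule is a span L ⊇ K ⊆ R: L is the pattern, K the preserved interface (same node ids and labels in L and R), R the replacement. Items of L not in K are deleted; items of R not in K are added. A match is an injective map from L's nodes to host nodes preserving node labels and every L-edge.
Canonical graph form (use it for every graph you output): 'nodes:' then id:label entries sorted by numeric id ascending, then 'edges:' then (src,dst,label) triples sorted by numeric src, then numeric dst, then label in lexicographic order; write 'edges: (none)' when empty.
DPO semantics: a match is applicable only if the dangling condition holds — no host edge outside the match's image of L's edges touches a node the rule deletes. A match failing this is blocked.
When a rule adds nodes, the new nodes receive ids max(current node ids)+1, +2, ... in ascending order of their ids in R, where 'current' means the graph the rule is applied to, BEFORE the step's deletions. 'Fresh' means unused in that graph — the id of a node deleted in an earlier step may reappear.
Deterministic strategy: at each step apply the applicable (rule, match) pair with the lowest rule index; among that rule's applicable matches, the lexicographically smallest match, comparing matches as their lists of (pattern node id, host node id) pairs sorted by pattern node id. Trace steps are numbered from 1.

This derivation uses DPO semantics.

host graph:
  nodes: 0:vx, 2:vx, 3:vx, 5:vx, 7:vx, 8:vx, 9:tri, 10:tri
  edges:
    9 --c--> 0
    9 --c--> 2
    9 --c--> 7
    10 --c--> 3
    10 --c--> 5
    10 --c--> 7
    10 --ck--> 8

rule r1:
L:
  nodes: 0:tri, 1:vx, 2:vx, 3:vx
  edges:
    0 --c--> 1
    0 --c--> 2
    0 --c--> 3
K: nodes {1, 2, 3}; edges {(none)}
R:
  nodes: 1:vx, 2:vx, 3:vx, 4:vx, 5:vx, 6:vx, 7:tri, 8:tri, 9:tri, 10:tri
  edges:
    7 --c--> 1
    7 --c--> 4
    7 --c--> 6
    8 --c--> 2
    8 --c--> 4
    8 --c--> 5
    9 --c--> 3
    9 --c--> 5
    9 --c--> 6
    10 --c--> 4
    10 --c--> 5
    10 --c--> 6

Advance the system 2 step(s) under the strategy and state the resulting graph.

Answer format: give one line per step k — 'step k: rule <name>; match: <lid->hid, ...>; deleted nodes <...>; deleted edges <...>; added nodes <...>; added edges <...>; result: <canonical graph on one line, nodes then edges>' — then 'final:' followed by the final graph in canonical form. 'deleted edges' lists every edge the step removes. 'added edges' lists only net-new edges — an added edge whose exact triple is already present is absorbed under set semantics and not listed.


step 1: rule r1; match: 0->9, 1->0, 2->2, 3->7; deleted nodes 9; deleted edges (9,0,c); (9,2,c); (9,7,c); added nodes 11, 12, 13, 14, 15, 16, 17; added edges (14,0,c); (14,11,c); (14,13,c); (15,2,c); (15,11,c); (15,12,c); (16,7,c); (16,12,c); (16,13,c); (17,11,c); (17,12,c); (17,13,c); result: nodes: 0:vx, 2:vx, 3:vx, 5:vx, 7:vx, 8:vx, 10:tri, 11:vx, 12:vx, 13:vx, 14:tri, 15:tri, 16:tri, 17:tri edges: (10,3,c); (10,5,c); (10,7,c); (10,8,ck); (14,0,c); (14,11,c); (14,13,c); (15,2,c); (15,11,c); (15,12,c); (16,7,c); (16,12,c); (16,13,c); (17,11,c); (17,12,c); (17,13,c)
step 2: rule r1; match: 0->14, 1->0, 2->11, 3->13; deleted nodes 14; deleted edges (14,0,c); (14,11,c); (14,13,c); added nodes 18, 19, 20, 21, 22, 23, 24; added edges (21,0,c); (21,18,c); (21,20,c); (22,11,c); (22,18,c); (22,19,c); (23,13,c); (23,19,c); (23,20,c); (24,18,c); (24,19,c); (24,20,c); result: nodes: 0:vx, 2:vx, 3:vx, 5:vx, 7:vx, 8:vx, 10:tri, 11:vx, 12:vx, 13:vx, 15:tri, 16:tri, 17:tri, 18:vx, 19:vx, 20:vx, 21:tri, 22:tri, 23:tri, 24:tri edges: (10,3,c); (10,5,c); (10,7,c); (10,8,ck); (15,2,c); (15,11,c); (15,12,c); (16,7,c); (16,12,c); (16,13,c); (17,11,c); (17,12,c); (17,13,c); (21,0,c); (21,18,c); (21,20,c); (22,11,c); (22,18,c); (22,19,c); (23,13,c); (23,19,c); (23,20,c); (24,18,c); (24,19,c); (24,20,c)
final:
nodes: 0:vx, 2:vx, 3:vx, 5:vx, 7:vx, 8:vx, 10:tri, 11:vx, 12:vx, 13:vx, 15:tri, 16:tri, 17:tri, 18:vx, 19:vx, 20:vx, 21:tri, 22:tri, 23:tri, 24:tri
edges: (10,3,c); (10,5,c); (10,7,c); (10,8,ck); (15,2,c); (15,11,c); (15,12,c); (16,7,c); (16,12,c); (16,13,c); (17,11,c); (17,12,c); (17,13,c); (21,0,c); (21,18,c); (21,20,c); (22,11,c); (22,18,c); (22,19,c); (23,13,c); (23,19,c); (23,20,c); (24,18,c); (24,19,c); (24,20,c)


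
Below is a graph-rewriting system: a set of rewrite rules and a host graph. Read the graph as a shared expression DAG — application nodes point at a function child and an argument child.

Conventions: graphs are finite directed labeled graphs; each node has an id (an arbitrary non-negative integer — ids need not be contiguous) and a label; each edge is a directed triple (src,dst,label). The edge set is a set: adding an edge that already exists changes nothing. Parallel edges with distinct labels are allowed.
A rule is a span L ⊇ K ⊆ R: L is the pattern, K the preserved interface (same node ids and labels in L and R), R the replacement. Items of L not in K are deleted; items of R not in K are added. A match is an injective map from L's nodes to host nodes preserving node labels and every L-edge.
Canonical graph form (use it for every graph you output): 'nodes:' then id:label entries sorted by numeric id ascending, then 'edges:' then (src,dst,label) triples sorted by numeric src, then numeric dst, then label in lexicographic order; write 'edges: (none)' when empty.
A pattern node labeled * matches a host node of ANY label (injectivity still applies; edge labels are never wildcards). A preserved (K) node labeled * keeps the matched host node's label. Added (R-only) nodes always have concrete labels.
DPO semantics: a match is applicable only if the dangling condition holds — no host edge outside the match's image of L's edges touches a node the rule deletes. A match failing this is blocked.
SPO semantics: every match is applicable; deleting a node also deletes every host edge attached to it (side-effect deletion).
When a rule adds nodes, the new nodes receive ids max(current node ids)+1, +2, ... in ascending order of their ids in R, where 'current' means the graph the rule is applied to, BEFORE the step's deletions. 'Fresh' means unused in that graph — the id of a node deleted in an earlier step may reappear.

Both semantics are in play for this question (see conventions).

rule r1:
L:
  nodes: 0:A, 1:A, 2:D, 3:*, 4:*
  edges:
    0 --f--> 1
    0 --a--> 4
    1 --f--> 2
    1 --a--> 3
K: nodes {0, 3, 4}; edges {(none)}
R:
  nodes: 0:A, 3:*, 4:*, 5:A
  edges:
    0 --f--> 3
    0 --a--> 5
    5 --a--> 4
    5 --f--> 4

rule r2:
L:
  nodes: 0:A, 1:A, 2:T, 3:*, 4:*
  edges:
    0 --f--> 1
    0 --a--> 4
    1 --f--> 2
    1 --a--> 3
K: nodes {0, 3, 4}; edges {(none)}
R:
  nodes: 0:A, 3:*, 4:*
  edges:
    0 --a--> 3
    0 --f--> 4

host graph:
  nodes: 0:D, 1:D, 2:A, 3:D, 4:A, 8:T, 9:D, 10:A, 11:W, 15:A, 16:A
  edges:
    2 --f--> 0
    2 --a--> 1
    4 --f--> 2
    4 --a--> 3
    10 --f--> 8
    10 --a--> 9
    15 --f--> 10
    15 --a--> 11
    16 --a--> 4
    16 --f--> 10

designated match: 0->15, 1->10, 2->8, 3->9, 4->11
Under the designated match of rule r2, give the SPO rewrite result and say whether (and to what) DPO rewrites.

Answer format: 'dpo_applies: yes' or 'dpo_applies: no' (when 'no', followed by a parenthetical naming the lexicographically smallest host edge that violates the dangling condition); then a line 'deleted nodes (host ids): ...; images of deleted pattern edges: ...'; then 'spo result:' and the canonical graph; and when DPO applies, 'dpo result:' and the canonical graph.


dpo_applies: no
(the rule deletes node 10, which keeps host edge (16,10,f) outside the match image — the dangling condition fails, DPO blocks; SPO proceeds and side-deletes such edges)
deleted nodes (host ids): 8, 10; images of deleted pattern edges: (10,8,f); (10,9,a); (15,10,f); (15,11,a)
spo result:
nodes: 0:D, 1:D, 2:A, 3:D, 4:A, 9:D, 11:W, 15:A, 16:A
edges: (2,0,f); (2,1,a); (4,2,f); (4,3,a); (15,9,a); (15,11,f); (16,4,a)


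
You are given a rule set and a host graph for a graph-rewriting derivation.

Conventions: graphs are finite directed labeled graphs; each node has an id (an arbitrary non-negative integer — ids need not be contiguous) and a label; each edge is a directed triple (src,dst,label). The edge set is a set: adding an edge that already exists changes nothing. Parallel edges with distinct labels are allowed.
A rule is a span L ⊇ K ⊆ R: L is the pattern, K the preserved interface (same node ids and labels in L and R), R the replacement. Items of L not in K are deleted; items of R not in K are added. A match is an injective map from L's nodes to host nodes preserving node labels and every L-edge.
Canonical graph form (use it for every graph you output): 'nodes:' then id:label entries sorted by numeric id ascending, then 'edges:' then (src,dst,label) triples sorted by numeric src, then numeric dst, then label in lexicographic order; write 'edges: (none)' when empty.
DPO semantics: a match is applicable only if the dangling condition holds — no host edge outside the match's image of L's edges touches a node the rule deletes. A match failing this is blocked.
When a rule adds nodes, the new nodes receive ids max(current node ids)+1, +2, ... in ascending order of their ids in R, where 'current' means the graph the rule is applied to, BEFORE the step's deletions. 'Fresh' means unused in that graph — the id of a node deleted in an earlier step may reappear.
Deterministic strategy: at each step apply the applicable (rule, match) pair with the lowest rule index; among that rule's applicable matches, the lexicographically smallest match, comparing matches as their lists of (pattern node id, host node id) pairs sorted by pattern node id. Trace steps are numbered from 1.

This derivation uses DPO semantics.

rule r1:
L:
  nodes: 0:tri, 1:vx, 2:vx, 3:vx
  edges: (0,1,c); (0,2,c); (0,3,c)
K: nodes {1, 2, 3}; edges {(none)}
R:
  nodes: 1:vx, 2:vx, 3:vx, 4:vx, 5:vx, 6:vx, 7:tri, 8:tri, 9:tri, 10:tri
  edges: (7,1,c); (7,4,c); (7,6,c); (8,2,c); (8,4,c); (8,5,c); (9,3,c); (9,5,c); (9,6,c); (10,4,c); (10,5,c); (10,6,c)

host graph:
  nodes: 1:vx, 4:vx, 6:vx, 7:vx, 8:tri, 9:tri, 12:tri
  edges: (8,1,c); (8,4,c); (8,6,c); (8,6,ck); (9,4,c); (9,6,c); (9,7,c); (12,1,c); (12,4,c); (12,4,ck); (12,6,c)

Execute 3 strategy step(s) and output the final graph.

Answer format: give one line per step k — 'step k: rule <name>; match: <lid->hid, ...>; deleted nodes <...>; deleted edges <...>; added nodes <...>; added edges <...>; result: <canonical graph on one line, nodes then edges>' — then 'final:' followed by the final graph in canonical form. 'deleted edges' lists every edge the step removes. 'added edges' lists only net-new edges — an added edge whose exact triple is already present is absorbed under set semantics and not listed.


step 1: rule r1; match: 0->9, 1->4, 2->6, 3->7; deleted nodes 9; deleted edges (9,4,c); (9,6,c); (9,7,c); added nodes 13, 14, 15, 16, 17, 18, 19; added edges (16,4,c); (16,13,c); (16,15,c); (17,6,c); (17,13,c); (17,14,c); (18,7,c); (18,14,c); (18,15,c); (19,13,c); (19,14,c); (19,15,c); result: nodes: 1:vx, 4:vx, 6:vx, 7:vx, 8:tri, 12:tri, 13:vx, 14:vx, 15:vx, 16:tri, 17:tri, 18:tri, 19:tri edges: (8,1,c); (8,4,c); (8,6,c); (8,6,ck); (12,1,c); (12,4,c); (12,4,ck); (12,6,c); (16,4,c); (16,13,c); (16,15,c); (17,6,c); (17,13,c); (17,14,c); (18,7,c); (18,14,c); (18,15,c); (19,13,c); (19,14,c); (19,15,c)
step 2: rule r1; match: 0->16, 1->4, 2->13, 3->15; deleted nodes 16; deleted edges (16,4,c); (16,13,c); (16,15,c); added nodes 20, 21, 22, 23, 24, 25, 26; added edges (23,4,c); (23,20,c); (23,22,c); (24,13,c); (24,20,c); (24,21,c); (25,15,c); (25,21,c); (25,22,c); (26,20,c); (26,21,c); (26,22,c); result: nodes: 1:vx, 4:vx, 6:vx, 7:vx, 8:tri, 12:tri, 13:vx, 14:vx, 15:vx, 17:tri, 18:tri, 19:tri, 20:vx, 21:vx, 22:vx, 23:tri, 24:tri, 25:tri, 26:tri edges: (8,1,c); (8,4,c); (8,6,c); (8,6,ck); (12,1,c); (12,4,c); (12,4,ck); (12,6,c); (17,6,c); (17,13,c); (17,14,c); (18,7,c); (18,14,c); (18,15,c); (19,13,c); (19,14,c); (19,15,c); (23,4,c); (23,20,c); (23,22,c); (24,13,c); (24,20,c); (24,21,c); (25,15,c); (25,21,c); (25,22,c); (26,20,c); (26,21,c); (26,22,c)
step 3: rule r1; match: 0->17, 1->6, 2->13, 3->14; deleted nodes 17; deleted edges (17,6,c); (17,13,c); (17,14,c); added nodes 27, 28, 29, 30, 31, 32, 33; added edges (30,6,c); (30,27,c); (30,29,c); (31,13,c); (31,27,c); (31,28,c); (32,14,c); (32,28,c); (32,29,c); (33,27,c); (33,28,c); (33,29,c); result: nodes: 1:vx, 4:vx, 6:vx, 7:vx, 8:tri, 12:tri, 13:vx, 14:vx, 15:vx, 18:tri, 19:tri, 20:vx, 21:vx, 22:vx, 23:tri, 24:tri, 25:tri, 26:tri, 27:vx, 28:vx, 29:vx, 30:tri, 31:tri, 32:tri, 33:tri edges: (8,1,c); (8,4,c); (8,6,c); (8,6,ck); (12,1,c); (12,4,c); (12,4,ck); (12,6,c); (18,7,c); (18,14,c); (18,15,c); (19,13,c); (19,14,c); (19,15,c); (23,4,c); (23,20,c); (23,22,c); (24,13,c); (24,20,c); (24,21,c); (25,15,c); (25,21,c); (25,22,c); (26,20,c); (26,21,c); (26,22,c); (30,6,c); (30,27,c); (30,29,c); (31,13,c); (31,27,c); (31,28,c); (32,14,c); (32,28,c); (32,29,c); (33,27,c); (33,28,c); (33,29,c)
final:
nodes: 1:vx, 4:vx, 6:vx, 7:vx, 8:tri, 12:tri, 13:vx, 14:vx, 15:vx, 18:tri, 19:tri, 20:vx, 21:vx, 22:vx, 23:tri, 24:tri, 25:tri, 26:tri, 27:vx, 28:vx, 29:vx, 30:tri, 31:tri, 32:tri, 33:tri
edges: (8,1,c); (8,4,c); (8,6,c); (8,6,ck); (12,1,c); (12,4,c); (12,4,ck); (12,6,c); (18,7,c); (18,14,c); (18,15,c); (19,13,c); (19,14,c); (19,15,c); (23,4,c); (23,20,c); (23,22,c); (24,13,c); (24,20,c); (24,21,c); (25,15,c); (25,21,c); (25,22,c); (26,20,c); (26,21,c); (26,22,c); (30,6,c); (30,27,c); (30,29,c); (31,13,c); (31,27,c); (31,28,c); (32,14,c); (32,28,c); (32,29,c); (33,27,c); (33,28,c); (33,29,c)


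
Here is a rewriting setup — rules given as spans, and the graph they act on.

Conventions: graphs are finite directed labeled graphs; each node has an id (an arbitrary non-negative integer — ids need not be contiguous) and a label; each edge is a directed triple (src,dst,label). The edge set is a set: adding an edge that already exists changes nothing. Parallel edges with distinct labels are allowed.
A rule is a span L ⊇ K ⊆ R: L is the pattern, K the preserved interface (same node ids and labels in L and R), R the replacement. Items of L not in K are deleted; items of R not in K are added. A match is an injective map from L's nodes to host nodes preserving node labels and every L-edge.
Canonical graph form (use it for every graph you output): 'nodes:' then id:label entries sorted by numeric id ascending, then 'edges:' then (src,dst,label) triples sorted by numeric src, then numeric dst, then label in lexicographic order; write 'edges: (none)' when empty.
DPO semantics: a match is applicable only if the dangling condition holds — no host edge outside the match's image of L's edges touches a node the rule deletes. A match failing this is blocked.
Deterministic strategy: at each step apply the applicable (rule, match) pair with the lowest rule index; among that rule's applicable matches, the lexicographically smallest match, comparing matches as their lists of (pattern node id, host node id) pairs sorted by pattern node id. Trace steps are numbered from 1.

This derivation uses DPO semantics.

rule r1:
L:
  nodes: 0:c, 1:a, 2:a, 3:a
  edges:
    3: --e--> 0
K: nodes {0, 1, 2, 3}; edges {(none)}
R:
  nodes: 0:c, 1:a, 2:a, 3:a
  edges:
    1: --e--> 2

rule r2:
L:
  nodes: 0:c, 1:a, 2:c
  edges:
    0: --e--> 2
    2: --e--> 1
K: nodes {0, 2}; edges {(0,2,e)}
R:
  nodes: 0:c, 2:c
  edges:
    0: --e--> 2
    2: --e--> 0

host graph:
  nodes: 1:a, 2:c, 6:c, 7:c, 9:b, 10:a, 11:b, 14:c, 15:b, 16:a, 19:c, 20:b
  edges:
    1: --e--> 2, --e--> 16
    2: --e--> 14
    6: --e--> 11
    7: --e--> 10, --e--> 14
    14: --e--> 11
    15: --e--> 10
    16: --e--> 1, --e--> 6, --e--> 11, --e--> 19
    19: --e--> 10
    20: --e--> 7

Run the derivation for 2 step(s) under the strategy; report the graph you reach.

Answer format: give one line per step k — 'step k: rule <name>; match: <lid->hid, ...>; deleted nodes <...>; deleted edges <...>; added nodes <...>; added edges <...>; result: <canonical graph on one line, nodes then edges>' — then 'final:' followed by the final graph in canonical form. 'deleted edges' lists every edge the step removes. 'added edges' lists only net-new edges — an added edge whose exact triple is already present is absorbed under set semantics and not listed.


step 1: rule r1; match: 0->2, 1->10, 2->16, 3->1; deleted nodes (none); deleted edges (1,2,e); added nodes (none); added edges (10,16,e); result: nodes: 1:a, 2:c, 6:c, 7:c, 9:b, 10:a, 11:b, 14:c, 15:b, 16:a, 19:c, 20:b edges: (1,16,e); (2,14,e); (6,11,e); (7,10,e); (7,14,e); (10,16,e); (14,11,e); (15,10,e); (16,1,e); (16,6,e); (16,11,e); (16,19,e); (19,10,e); (20,7,e)
step 2: rule r1; match: 0->6, 1->1, 2->10, 3->16; deleted nodes (none); deleted edges (16,6,e); added nodes (none); added edges (1,10,e); result: nodes: 1:a, 2:c, 6:c, 7:c, 9:b, 10:a, 11:b, 14:c, 15:b, 16:a, 19:c, 20:b edges: (1,10,e); (1,16,e); (2,14,e); (6,11,e); (7,10,e); (7,14,e); (10,16,e); (14,11,e); (15,10,e); (16,1,e); (16,11,e); (16,19,e); (19,10,e); (20,7,e)
final:
nodes: 1:a, 2:c, 6:c, 7:c, 9:b, 10:a, 11:b, 14:c, 15:b, 16:a, 19:c, 20:b
edges: (1,10,e); (1,16,e); (2,14,e); (6,11,e); (7,10,e); (7,14,e); (10,16,e); (14,11,e); (15,10,e); (16,1,e); (16,11,e); (16,19,e); (19,10,e); (20,7,e)
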